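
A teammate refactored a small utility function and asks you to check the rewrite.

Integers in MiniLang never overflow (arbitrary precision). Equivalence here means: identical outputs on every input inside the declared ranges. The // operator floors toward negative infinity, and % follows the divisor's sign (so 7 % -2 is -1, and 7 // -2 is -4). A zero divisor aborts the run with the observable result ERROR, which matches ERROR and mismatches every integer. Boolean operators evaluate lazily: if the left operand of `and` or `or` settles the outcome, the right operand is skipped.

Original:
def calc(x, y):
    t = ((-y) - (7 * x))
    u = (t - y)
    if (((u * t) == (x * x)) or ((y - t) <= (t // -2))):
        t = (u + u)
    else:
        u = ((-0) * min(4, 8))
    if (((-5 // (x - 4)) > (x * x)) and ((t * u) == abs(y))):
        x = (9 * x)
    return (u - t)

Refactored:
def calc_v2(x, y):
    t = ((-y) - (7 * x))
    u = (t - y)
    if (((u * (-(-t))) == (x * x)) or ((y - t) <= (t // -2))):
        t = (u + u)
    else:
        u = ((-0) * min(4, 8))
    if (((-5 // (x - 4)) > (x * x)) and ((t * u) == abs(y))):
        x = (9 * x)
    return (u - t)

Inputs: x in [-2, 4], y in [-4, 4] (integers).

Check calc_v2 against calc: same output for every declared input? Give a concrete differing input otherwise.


Changes here: same computation, different form; the full 63-point sweep finds no disagreement.
verdict: equivalent


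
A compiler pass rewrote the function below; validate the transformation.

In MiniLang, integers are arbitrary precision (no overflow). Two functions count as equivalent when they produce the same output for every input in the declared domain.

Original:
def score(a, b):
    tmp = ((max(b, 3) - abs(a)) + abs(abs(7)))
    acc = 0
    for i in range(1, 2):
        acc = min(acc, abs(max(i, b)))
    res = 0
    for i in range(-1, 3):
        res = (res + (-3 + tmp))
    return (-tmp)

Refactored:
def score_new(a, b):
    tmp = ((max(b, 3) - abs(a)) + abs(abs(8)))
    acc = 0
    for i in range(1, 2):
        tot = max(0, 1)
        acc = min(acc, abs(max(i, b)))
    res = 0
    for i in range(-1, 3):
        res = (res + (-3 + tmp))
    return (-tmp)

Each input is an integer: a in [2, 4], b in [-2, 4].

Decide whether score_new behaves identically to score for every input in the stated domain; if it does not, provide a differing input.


Take a=2, b=-2.
score: tmp = 8; acc = 0; [i=1]; acc = 0; res = 0; [i=-1]; res = 5; [i=0]; res = 10; [i=1]; res = 15; [i=2]; res = 20; return -8
score_new: tmp = 9; acc = 0; [i=1]; tot = 1; acc = 0; res = 0; [i=-1]; res = 6; [i=0]; res = 12; [i=1]; res = 18; [i=2]; res = 24; return -9
-8 and -9 differ, so these are not the same function on this domain.
verdict: not equivalent; witness: a=2, b=-2


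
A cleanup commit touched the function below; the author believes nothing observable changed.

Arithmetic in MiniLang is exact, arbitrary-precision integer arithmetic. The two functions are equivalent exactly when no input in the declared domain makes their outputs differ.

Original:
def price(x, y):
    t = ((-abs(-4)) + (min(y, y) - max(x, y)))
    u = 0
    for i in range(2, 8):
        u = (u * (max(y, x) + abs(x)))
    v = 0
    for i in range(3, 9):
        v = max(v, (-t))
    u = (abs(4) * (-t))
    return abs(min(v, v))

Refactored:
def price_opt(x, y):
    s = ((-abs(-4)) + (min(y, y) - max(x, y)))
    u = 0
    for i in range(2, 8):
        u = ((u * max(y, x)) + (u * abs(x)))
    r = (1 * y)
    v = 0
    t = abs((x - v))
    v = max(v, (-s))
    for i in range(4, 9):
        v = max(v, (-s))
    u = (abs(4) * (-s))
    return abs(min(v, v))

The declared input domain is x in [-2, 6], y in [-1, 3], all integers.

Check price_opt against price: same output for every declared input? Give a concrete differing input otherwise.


The two are interchangeable: local variable names differ; and min/max/abs usage differs; and arithmetic usage differs; and constant usage differs; and loop structure differs; and statement counts differ, and every declared input agrees.
One worked example (x=2, y=2) — price: t = -4; u = 0; [i=2]; u = 0; [i=3]; u = 0; [i=4]; u = 0; [i=5]; u = 0; [i=6]; u = 0; [i=7]; u = 0; v = 0; [i=3]; v = 4; [i=4]; v = 4; [i=5]; v = 4; [i=6]; v = 4; [i=7]; v = 4; [i=8]; v = 4; u = 16; return 4; price_opt: s = -4; u = 0; [i=2]; u = 0; [i=3]; u = 0; [i=4]; u = 0; [i=5]; u = 0; [i=6]; u = 0; [i=7]; u = 0; r = 2; v = 0; t = 2; v = 4; [i=4]; v = 4; [i=5]; v = 4; [i=6]; v = 4; [i=7]; v = 4; [i=8]; v = 4; u = 16; return 4; agreement on 4.
Checked all 45 inputs in the declared domain: the outputs agree on every one.
verdict: equivalent


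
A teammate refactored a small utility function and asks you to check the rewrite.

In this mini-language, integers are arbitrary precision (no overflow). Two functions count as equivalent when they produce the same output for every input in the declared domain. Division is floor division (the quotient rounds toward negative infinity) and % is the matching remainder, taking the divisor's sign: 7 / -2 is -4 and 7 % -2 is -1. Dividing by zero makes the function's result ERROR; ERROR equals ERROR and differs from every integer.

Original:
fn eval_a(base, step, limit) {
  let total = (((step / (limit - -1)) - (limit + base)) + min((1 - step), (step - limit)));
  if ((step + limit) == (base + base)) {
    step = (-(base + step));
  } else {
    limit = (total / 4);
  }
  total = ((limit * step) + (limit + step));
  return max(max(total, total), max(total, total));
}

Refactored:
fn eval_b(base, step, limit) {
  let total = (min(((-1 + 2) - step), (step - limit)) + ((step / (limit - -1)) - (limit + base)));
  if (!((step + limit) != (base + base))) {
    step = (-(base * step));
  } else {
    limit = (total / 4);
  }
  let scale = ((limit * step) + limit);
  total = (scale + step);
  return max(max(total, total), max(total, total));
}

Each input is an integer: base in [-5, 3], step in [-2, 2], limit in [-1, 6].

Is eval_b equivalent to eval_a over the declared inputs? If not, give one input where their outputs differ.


Evaluate both at base=-1, step=-2, limit=0.
eval_a: total := -3 | ((step + limit) == (base + base)): true | step := 3 | total := 3 | result 3
eval_b: total := -3 | (!((step + limit) != (base + base))): true | step := -2 | scale := 0 | total := -2 | result -2
3 and -2 differ, so these are not the same function on this domain.
verdict: not equivalent; witness: base=-1, step=-2, limit=0


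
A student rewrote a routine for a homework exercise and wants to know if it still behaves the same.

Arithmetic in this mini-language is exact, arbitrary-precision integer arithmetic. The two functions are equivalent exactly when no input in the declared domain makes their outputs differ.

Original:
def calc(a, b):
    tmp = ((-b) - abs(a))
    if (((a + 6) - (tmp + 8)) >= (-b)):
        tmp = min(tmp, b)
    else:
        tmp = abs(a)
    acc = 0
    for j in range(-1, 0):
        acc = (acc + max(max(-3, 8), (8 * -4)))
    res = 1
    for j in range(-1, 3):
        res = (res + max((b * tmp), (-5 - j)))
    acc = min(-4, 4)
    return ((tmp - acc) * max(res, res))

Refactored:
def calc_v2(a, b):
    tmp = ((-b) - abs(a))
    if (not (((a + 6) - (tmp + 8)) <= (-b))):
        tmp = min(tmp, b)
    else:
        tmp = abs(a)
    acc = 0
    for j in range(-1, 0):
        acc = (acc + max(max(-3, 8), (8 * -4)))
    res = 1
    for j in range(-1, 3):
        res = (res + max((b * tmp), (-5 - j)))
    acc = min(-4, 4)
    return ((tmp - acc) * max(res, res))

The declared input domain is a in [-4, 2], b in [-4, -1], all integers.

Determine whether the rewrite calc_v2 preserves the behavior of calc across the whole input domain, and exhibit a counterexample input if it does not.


The rewrite breaks on a=2, b=-1, where the results are 15 and -42.
calc: tmp := -1 | (((a + 6) - (tmp + 8)) >= (-b)): true | tmp := -1 | acc := 0 | iter j=-1: | acc := 8 | res := 1 | iter j=-1: | res := 2 | iter j=0: | res := 3 | iter j=1: | res := 4 | iter j=2: | res := 5 | acc := -4 | result 15
calc_v2: tmp := -1 | (not (((a + 6) - (tmp + 8)) <= (-b))): false | tmp := 2 | acc := 0 | iter j=-1: | acc := 8 | res := 1 | iter j=-1: | res := -1 | iter j=0: | res := -3 | iter j=1: | res := -5 | iter j=2: | res := -7 | acc := -4 | result -42
verdict: not equivalent; witness: a=2, b=-1


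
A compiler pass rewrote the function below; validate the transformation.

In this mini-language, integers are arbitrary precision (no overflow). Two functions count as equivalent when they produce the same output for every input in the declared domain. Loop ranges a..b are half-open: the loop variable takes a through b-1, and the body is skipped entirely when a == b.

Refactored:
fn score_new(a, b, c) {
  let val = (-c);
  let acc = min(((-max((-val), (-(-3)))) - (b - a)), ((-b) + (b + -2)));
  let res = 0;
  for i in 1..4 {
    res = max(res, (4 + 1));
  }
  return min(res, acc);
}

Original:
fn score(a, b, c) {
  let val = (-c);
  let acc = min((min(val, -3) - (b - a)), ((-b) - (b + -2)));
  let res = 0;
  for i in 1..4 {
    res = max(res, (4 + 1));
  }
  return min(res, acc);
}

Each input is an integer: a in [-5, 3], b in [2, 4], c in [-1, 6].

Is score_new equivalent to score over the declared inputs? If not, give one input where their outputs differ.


Try a=2, b=4, c=-1.
score: val=1, then acc=-6, then res=0, then (i=1), then res=5, then (i=2), then res=5, then (i=3), then res=5, then returns -6
score_new: val=1, then acc=-5, then res=0, then (i=1), then res=5, then (i=2), then res=5, then (i=3), then res=5, then returns -5
-6 vs -5 — the two versions disagree here.
verdict: not equivalent; witness: a=2, b=4, c=-1


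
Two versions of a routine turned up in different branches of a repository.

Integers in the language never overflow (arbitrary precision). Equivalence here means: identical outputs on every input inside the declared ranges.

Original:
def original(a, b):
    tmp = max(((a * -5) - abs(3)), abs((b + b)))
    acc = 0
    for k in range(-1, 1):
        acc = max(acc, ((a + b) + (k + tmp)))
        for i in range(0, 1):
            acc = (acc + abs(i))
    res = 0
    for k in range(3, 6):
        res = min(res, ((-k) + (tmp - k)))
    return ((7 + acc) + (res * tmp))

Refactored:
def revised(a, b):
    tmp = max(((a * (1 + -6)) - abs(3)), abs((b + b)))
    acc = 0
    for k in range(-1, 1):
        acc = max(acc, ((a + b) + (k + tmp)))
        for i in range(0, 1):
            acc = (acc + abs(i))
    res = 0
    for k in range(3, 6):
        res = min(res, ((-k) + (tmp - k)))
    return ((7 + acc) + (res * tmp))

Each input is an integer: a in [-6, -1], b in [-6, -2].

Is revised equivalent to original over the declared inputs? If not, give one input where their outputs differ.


Side by side, the visible changes include: arithmetic usage differs; also constant usage differs.
Spot check at a=-1, b=-4 — original: tmp = 8; acc = 0; [k=-1]; acc = 2; [i=0]; acc = 2; [k=0]; acc = 3; [i=0]; acc = 3; res = 0; [k=3]; res = 0; [k=4]; res = 0; [k=5]; res = -2; return -6. revised: tmp = 8; acc = 0; [k=-1]; acc = 2; [i=0]; acc = 2; [k=0]; acc = 3; [i=0]; acc = 3; res = 0; [k=3]; res = 0; [k=4]; res = 0; [k=5]; res = -2; return -6. Both give -6.
Across all 30 domain points the two functions coincide.
verdict: equivalent


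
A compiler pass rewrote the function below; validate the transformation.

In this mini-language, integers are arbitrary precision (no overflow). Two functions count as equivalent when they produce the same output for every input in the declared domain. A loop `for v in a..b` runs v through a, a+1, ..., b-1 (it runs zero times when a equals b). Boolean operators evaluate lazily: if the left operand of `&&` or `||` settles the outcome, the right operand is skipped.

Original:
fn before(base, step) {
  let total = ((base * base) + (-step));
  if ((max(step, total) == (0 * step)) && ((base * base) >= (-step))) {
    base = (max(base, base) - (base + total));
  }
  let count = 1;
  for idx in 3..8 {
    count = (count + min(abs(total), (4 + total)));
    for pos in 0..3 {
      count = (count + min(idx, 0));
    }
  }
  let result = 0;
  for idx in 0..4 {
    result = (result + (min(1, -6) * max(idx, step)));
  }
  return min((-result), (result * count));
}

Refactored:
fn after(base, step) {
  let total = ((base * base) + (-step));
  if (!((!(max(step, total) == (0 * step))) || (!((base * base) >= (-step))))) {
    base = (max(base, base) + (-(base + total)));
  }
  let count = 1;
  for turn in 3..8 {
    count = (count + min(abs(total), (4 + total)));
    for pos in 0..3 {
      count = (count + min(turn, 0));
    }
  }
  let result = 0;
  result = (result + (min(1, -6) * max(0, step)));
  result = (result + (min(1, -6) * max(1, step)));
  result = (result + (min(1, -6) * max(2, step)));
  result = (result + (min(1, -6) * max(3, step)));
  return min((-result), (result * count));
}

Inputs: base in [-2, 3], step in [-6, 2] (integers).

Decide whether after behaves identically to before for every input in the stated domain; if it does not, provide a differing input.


Equivalent — the differences include local variable names differ, and min/max/abs usage differs, and loop structure differs, and constant usage differs, and arithmetic usage differs, and statement counts differ, and boolean connective usage differs, yet no declared input distinguishes the two.
As a probe, take base=3, step=-4: before runs total=13, then ((max(step, total) == (0 * step)) && ((base * base) >= (-step))) is false, then count=1, then (idx=3), then count=14, then (pos=0), then count=14, then (pos=1), then count=14, then (pos=2), then count=14, then (idx=4), then count=27, then (pos=0), then count=27, then (pos=1), then count=27, then (pos=2), then count=27, then (idx=5), then count=40, then (pos=0), then count=40, then (pos=1), then count=40, then (pos=2), then count=40, then (idx=6), then count=53, then (pos=0), then count=53, then (pos=1), then count=53, then (pos=2), then count=53, then (idx=7), then count=66, then (pos=0), then count=66, then (pos=1), then count=66, then (pos=2), then count=66, then result=0, then (idx=0), then result=0, then (idx=1), then result=-6, then (idx=2), then result=-18, then (idx=3), then result=-36, then returns -2376; after runs total=13, then (!((!(max(step, total) == (0 * step))) || (!((base * base) >= (-step))))) is false, then count=1, then (turn=3), then count=14, then (pos=0), then count=14, then (pos=1), then count=14, then (pos=2), then count=14, then (turn=4), then count=27, then (pos=0), then count=27, then (pos=1), then count=27, then (pos=2), then count=27, then (turn=5), then count=40, then (pos=0), then count=40, then (pos=1), then count=40, then (pos=2), then count=40, then (turn=6), then count=53, then (pos=0), then count=53, then (pos=1), then count=53, then (pos=2), then count=53, then (turn=7), then count=66, then (pos=0), then count=66, then (pos=1), then count=66, then (pos=2), then count=66, then result=0, then result=0, then result=-6, then result=-18, then result=-36, then returns -2376; both end at -2376.
Across all 54 domain points the two functions coincide.
verdict: equivalent


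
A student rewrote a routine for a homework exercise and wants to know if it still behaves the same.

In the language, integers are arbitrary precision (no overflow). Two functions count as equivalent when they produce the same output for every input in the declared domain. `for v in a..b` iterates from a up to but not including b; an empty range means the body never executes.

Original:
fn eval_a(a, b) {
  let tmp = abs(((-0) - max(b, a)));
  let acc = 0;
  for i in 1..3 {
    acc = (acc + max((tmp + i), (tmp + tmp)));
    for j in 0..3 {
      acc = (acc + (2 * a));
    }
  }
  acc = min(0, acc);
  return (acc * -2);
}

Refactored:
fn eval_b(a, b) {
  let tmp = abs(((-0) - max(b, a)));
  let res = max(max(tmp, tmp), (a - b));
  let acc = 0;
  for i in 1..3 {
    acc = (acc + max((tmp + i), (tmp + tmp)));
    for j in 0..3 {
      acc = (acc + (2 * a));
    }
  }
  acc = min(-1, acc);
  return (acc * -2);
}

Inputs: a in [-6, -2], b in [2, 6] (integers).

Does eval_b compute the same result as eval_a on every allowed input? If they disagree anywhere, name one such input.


Try a=-2, b=6.
eval_a: tmp = 6; acc = 0; [i=1]; acc = 12; [j=0]; acc = 8; [j=1]; acc = 4; [j=2]; acc = 0; [i=2]; acc = 12; [j=0]; acc = 8; [j=1]; acc = 4; [j=2]; acc = 0; acc = 0; return 0
eval_b: tmp = 6; res = 6; acc = 0; [i=1]; acc = 12; [j=0]; acc = 8; [j=1]; acc = 4; [j=2]; acc = 0; [i=2]; acc = 12; [j=0]; acc = 8; [j=1]; acc = 4; [j=2]; acc = 0; acc = -1; return 2
0 and 2 differ, so these are not the same function on this domain.
verdict: not equivalent; witness: a=-2, b=6


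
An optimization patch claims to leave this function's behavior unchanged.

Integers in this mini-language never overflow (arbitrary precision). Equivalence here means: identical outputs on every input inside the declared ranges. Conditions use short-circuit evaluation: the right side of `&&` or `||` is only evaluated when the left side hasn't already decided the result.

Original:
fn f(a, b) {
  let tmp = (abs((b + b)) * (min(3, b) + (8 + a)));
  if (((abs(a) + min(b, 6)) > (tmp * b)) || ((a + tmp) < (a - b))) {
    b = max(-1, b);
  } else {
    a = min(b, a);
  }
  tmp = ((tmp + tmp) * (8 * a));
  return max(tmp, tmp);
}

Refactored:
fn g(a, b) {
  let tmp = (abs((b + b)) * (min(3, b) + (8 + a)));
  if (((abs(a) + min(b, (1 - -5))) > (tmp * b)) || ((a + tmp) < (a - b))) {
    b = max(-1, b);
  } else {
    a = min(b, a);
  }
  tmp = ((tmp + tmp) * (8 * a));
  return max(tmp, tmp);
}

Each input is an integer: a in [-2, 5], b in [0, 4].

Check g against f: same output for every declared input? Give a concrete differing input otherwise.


Comparing the listings, the differences include: constant usage differs, and arithmetic usage differs.
As a probe, take a=-1, b=3: f runs tmp=60, then (((abs(a) + min(b, 6)) > (tmp * b)) || ((a + tmp) < (a - b))) is false, then a=-1, then tmp=-960, then returns -960; g runs tmp=60, then (((abs(a) + min(b, (1 - -5))) > (tmp * b)) || ((a + tmp) < (a - b))) is false, then a=-1, then tmp=-960, then returns -960; both end at -960.
Across all 40 domain points the two functions coincide.
verdict: equivalent


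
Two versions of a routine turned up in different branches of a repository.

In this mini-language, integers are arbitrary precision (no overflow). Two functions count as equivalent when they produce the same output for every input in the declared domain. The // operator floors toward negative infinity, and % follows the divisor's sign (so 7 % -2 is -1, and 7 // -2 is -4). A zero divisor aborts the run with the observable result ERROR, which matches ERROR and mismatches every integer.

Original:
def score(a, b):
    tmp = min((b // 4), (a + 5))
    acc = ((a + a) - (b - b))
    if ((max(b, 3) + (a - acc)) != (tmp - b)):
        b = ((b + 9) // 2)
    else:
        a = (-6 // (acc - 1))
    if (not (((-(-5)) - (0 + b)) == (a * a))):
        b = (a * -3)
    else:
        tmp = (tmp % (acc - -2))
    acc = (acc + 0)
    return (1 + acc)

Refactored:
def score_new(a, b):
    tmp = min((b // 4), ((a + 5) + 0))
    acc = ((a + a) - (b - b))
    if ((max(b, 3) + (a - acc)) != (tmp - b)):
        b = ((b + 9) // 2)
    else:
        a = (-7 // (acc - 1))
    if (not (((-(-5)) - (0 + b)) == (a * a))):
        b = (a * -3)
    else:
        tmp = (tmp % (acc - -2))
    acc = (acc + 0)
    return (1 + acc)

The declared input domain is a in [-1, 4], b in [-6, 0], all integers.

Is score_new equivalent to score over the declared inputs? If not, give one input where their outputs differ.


Although `-6` became `-7`, no input in the stated domain can expose it.
One worked example (a=0, b=-2) — score: tmp := -1 | acc := 0 | ((max(b, 3) + (a - acc)) != (tmp - b)): true | b := 3 | (not (((-(-5)) - (0 + b)) == (a * a))): true | b := 0 | acc := 0 | result 1; score_new: tmp := -1 | acc := 0 | ((max(b, 3) + (a - acc)) != (tmp - b)): true | b := 3 | (not (((-(-5)) - (0 + b)) == (a * a))): true | b := 0 | acc := 0 | result 1; agreement on 1.
An exhaustive pass over the 42 declared inputs shows identical outputs.
verdict: equivalent


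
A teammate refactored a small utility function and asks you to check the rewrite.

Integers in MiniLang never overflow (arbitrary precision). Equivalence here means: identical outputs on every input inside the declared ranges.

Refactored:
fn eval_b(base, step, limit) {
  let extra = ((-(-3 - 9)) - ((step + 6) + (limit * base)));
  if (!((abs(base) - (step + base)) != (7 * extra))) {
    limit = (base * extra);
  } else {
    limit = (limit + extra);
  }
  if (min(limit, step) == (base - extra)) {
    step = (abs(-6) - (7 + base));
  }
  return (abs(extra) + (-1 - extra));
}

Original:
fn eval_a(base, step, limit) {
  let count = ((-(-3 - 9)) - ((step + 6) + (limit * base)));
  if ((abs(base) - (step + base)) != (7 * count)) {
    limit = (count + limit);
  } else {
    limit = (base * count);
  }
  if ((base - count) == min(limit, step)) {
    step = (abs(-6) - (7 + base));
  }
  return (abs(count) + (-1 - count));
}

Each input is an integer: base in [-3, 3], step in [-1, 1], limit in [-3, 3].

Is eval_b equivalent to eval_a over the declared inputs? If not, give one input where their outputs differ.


The two are interchangeable: local variable names differ, and boolean connective usage differs, and every declared input agrees.
Spot check at base=0, step=1, limit=-2 — eval_a: count becomes 5; next ((abs(base) - (step + base)) != (7 * count)) evaluates to true; next limit becomes 3; next ((base - count) == min(limit, step)) evaluates to false; next final value -1. eval_b: extra becomes 5; next (!((abs(base) - (step + base)) != (7 * extra))) evaluates to false; next limit becomes 3; next (min(limit, step) == (base - extra)) evaluates to false; next final value -1. Both give -1.
Across all 147 domain points the two functions coincide.
verdict: equivalent


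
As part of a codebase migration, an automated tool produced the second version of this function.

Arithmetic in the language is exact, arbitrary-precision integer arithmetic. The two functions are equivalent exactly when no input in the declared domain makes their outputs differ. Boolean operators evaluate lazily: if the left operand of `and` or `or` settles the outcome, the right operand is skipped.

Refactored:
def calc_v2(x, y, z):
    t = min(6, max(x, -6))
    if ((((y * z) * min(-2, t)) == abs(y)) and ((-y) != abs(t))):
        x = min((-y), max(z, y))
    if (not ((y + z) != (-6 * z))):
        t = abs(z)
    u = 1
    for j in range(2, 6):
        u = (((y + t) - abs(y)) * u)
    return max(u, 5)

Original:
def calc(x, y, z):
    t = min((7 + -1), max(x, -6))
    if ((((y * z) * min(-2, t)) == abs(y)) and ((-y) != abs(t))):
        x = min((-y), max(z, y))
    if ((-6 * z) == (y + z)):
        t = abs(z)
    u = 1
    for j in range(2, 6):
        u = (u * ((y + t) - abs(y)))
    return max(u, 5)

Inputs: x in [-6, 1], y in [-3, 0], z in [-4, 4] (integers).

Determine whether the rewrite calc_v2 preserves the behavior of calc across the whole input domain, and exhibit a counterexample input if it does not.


Side by side, the visible changes include: boolean connective usage differs, and constant usage differs, and arithmetic usage differs, and comparison usage differs.
Tracing x=-3, y=-2, z=-2: calc: t=-3, then ((((y * z) * min(-2, t)) == abs(y)) and ((-y) != abs(t))) is false, then ((-6 * z) == (y + z)) is false, then u=1, then (j=2), then u=-7, then (j=3), then u=49, then (j=4), then u=-343, then (j=5), then u=2401, then returns 2401 | calc_v2: t=-3, then ((((y * z) * min(-2, t)) == abs(y)) and ((-y) != abs(t))) is false, then (not ((y + z) != (-6 * z))) is false, then u=1, then (j=2), then u=-7, then (j=3), then u=49, then (j=4), then u=-343, then (j=5), then u=2401, then returns 2401 — matching result 2401.
An exhaustive pass over the 288 declared inputs shows identical outputs.
verdict: equivalent


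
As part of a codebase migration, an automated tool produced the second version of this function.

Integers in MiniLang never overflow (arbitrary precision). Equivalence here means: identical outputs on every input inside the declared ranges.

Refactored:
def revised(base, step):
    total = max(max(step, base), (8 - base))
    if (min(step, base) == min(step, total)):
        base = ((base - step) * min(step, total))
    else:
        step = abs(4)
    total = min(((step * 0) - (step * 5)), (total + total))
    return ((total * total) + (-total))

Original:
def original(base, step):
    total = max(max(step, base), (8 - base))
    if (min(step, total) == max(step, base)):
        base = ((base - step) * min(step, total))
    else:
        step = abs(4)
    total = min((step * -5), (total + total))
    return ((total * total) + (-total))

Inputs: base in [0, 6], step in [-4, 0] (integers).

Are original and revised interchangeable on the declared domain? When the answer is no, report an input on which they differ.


Consider the input base=0, step=-4.
original: total becomes 8; next (min(step, total) == max(step, base)) evaluates to false; next step becomes 4; next total becomes -20; next final value 420
revised: total becomes 8; next (min(step, base) == min(step, total)) evaluates to true; next base becomes -16; next total becomes 16; next final value 240
420 against 240: the behavior changed.
verdict: not equivalent; witness: base=0, step=-4


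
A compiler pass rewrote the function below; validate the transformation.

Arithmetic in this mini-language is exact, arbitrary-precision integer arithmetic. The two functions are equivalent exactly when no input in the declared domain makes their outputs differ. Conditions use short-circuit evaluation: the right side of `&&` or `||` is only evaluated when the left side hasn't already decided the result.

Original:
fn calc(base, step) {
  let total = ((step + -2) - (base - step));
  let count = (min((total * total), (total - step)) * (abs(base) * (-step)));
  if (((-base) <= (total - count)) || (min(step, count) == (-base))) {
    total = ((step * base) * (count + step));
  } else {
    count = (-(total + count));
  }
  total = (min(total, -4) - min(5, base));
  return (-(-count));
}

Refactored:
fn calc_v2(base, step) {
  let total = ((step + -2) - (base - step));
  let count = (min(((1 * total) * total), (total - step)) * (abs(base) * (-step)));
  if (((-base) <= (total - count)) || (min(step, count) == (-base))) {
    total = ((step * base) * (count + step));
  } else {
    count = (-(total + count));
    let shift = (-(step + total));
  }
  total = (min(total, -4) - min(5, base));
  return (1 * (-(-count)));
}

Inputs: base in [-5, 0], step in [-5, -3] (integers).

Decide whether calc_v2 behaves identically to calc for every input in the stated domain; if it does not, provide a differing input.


Changes here: arithmetic usage differs, plus statement counts differ, plus constant usage differs, plus local variable names differ; the full 18-point sweep finds no disagreement.
verdict: equivalent


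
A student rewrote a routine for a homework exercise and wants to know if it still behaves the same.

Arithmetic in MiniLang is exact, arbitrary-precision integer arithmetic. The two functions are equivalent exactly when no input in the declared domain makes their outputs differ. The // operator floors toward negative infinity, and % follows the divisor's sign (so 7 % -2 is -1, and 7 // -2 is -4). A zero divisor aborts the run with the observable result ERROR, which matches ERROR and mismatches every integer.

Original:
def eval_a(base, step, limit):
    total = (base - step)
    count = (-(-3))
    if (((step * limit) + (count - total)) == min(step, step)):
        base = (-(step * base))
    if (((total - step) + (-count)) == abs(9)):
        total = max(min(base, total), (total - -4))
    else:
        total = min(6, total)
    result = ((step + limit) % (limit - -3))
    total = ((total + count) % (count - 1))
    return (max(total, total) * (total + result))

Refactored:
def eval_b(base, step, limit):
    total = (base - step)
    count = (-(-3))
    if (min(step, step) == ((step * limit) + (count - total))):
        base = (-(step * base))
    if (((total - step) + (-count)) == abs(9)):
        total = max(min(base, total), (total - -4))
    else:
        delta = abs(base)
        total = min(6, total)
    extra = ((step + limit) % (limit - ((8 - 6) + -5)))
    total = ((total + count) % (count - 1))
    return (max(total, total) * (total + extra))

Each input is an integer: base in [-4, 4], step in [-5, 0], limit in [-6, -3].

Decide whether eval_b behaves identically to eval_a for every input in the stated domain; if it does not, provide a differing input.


Side by side, the visible changes include: constant usage differs; and min/max/abs usage differs; and statement counts differ; and local variable names differ; and arithmetic usage differs.
Spot check at base=3, step=-1, limit=-6 — eval_a: total = 4; count = 3; (((step * limit) + (count - total)) == min(step, step)) -> false; (((total - step) + (-count)) == abs(9)) -> false; total = 4; result = -1; total = 1; return 0. eval_b: total = 4; count = 3; (min(step, step) == ((step * limit) + (count - total))) -> false; (((total - step) + (-count)) == abs(9)) -> false; delta = 3; total = 4; extra = -1; total = 1; return 0. Both give 0.
An exhaustive pass over the 216 declared inputs shows identical outputs.
verdict: equivalent


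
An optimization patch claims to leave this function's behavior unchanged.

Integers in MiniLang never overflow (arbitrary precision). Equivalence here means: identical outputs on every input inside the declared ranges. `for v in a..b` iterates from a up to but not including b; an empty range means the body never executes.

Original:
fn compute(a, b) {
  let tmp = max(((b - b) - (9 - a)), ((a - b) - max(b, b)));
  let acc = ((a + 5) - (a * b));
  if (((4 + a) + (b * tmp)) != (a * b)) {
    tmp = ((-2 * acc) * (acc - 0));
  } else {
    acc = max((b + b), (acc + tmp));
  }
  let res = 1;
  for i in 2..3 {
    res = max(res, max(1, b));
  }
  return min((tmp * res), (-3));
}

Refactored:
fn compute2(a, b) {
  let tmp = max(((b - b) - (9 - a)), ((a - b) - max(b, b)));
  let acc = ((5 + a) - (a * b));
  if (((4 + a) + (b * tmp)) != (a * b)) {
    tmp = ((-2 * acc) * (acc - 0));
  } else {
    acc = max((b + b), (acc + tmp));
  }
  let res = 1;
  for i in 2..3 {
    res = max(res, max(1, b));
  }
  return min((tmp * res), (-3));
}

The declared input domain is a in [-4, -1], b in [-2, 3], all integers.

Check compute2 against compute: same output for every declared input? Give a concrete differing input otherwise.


Differences: same computation, different form — yet all 24 inputs agree.
verdict: equivalent


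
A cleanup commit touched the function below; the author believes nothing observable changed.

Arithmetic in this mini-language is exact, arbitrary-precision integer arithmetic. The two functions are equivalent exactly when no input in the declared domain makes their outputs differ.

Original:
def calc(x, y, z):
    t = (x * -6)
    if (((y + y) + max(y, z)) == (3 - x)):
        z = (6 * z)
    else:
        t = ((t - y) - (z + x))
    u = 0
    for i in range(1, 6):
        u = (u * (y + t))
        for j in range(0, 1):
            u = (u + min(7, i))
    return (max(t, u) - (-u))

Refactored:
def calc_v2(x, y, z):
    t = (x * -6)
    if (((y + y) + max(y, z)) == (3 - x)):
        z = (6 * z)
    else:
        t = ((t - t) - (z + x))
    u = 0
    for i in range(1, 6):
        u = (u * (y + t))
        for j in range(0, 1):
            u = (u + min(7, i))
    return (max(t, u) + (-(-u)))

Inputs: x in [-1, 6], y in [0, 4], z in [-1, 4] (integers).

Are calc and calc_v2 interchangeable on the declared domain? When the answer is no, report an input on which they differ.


Consider the input x=-1, y=0, z=-1.
calc: t=6, then (((y + y) + max(y, z)) == (3 - x)) is false, then t=8, then u=0, then (i=1), then u=0, then (j=0), then u=1, then (i=2), then u=8, then (j=0), then u=10, then (i=3), then u=80, then (j=0), then u=83, then (i=4), then u=664, then (j=0), then u=668, then (i=5), then u=5344, then (j=0), then u=5349, then returns 10698
calc_v2: t=6, then (((y + y) + max(y, z)) == (3 - x)) is false, then t=2, then u=0, then (i=1), then u=0, then (j=0), then u=1, then (i=2), then u=2, then (j=0), then u=4, then (i=3), then u=8, then (j=0), then u=11, then (i=4), then u=22, then (j=0), then u=26, then (i=5), then u=52, then (j=0), then u=57, then returns 114
10698 vs 114 — the two versions disagree here.
verdict: not equivalent; witness: x=-1, y=0, z=-1


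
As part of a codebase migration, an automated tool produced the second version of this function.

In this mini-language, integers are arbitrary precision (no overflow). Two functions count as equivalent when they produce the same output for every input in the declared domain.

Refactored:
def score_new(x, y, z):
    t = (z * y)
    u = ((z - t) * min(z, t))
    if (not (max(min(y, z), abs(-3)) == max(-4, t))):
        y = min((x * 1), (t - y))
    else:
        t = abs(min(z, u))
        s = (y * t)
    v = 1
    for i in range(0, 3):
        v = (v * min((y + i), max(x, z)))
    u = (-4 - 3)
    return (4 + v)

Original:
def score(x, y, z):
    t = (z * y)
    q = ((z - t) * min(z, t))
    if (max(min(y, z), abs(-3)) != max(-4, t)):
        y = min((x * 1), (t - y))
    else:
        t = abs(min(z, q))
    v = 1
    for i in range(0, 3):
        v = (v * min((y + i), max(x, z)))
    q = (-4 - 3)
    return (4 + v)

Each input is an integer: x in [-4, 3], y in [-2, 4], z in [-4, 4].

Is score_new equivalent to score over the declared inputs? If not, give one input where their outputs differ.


The two versions differ — the changes include boolean connective usage differs; and arithmetic usage differs; and statement counts differ; and comparison usage differs; and local variable names differ.
As a probe, take x=2, y=2, z=3: score runs t becomes 6; next q becomes -9; next (max(min(y, z), abs(-3)) != max(-4, t)) evaluates to true; next y becomes 2; next v becomes 1; next at i=0:; next v becomes 2; next at i=1:; next v becomes 6; next at i=2:; next v becomes 18; next q becomes -7; next final value 22; score_new runs t becomes 6; next u becomes -9; next (not (max(min(y, z), abs(-3)) == max(-4, t))) evaluates to true; next y becomes 2; next v becomes 1; next at i=0:; next v becomes 2; next at i=1:; next v becomes 6; next at i=2:; next v becomes 18; next u becomes -7; next final value 22; both end at 22.
Every one of the 504 inputs gives matching results.
verdict: equivalent


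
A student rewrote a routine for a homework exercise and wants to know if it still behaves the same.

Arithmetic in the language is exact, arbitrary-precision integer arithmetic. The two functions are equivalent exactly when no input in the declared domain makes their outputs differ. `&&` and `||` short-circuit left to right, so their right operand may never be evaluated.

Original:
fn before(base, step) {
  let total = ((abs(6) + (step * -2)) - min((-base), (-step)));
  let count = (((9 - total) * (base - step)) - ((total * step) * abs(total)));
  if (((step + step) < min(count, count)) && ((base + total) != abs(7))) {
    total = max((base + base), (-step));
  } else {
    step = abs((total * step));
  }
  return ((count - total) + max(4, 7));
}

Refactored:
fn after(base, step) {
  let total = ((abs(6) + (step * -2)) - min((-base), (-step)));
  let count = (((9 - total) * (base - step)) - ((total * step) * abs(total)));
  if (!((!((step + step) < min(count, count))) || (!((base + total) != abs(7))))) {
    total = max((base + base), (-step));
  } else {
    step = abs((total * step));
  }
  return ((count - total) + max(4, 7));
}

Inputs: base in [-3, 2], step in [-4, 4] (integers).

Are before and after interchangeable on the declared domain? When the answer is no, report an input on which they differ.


The two versions differ — the changes include boolean connective usage differs.
Spot check at base=1, step=2 — before: total=4, then count=-37, then (((step + step) < min(count, count)) && ((base + total) != abs(7))) is false, then step=8, then returns -34. after: total=4, then count=-37, then (!((!((step + step) < min(count, count))) || (!((base + total) != abs(7))))) is false, then step=8, then returns -34. Both give -34.
Checked all 54 inputs in the declared domain: the outputs agree on every one.
verdict: equivalent


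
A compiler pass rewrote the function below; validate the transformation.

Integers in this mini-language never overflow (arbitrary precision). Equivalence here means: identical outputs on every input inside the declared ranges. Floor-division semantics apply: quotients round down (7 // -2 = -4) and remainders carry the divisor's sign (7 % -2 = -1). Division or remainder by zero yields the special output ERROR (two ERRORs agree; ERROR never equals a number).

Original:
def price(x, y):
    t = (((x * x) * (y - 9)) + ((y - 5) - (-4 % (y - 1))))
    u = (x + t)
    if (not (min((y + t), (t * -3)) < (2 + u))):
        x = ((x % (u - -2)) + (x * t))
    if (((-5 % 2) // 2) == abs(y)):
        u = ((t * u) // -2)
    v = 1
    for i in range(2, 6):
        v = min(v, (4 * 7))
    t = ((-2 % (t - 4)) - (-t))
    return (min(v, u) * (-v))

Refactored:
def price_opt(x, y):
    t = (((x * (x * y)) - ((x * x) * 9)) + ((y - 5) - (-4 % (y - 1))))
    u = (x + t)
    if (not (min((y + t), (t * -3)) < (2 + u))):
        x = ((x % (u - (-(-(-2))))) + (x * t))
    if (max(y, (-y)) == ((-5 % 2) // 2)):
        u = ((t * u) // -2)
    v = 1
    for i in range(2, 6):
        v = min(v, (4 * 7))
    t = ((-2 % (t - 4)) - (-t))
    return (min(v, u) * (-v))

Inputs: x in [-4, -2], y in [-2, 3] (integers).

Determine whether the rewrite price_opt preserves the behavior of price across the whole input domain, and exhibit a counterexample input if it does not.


Changes here: arithmetic usage differs; and min/max/abs usage differs; the full 18-point sweep finds no disagreement.
verdict: equivalent


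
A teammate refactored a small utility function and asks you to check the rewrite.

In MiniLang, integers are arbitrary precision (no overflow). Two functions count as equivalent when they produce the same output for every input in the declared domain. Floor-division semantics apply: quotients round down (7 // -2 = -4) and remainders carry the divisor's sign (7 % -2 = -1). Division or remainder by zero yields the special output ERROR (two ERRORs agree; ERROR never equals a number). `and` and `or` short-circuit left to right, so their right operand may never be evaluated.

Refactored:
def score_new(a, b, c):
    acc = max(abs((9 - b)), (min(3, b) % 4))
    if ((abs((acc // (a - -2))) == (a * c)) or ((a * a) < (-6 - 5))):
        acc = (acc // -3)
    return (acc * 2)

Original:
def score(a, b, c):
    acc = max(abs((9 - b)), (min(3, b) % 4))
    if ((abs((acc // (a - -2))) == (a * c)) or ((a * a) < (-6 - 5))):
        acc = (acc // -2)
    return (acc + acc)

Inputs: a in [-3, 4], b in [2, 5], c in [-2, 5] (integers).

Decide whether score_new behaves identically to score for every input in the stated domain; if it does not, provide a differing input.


Consider the input a=-3, b=3, c=-2.
score: acc = 6; ((abs((acc // (a - -2))) == (a * c)) or ((a * a) < (-6 - 5))) -> true; acc = -3; return -6
score_new: acc = 6; ((abs((acc // (a - -2))) == (a * c)) or ((a * a) < (-6 - 5))) -> true; acc = -2; return -4
-6 against -4: the behavior changed.
verdict: not equivalent; witness: a=-3, b=3, c=-2


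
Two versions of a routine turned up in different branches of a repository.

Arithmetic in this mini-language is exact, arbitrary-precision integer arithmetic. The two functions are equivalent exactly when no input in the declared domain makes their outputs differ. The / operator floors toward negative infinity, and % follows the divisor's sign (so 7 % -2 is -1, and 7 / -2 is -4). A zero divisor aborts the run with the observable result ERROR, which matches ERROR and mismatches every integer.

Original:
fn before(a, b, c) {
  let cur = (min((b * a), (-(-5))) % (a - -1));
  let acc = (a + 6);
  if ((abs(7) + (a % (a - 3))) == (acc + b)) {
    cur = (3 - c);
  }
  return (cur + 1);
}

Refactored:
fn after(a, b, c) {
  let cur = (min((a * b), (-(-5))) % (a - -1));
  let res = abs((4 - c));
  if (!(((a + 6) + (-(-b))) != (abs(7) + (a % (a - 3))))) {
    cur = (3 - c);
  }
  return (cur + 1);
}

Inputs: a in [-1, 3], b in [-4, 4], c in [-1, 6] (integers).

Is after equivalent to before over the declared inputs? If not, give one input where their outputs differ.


Although boolean connective usage differs; constant usage differs; arithmetic usage differs; comparison usage differs; local variable names differ; min/max/abs usage differs, 360/360 inputs agree.
verdict: equivalent
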